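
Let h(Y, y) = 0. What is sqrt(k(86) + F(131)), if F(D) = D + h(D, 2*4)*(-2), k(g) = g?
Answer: sqrt(217) ≈ 14.731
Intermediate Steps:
F(D) = D (F(D) = D + 0*(-2) = D + 0 = D)
sqrt(k(86) + F(131)) = sqrt(86 + 131) = sqrt(217)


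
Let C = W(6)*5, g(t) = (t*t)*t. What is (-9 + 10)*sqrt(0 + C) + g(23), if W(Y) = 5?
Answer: 12172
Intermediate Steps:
g(t) = t**3 (g(t) = t**2*t = t**3)
C = 25 (C = 5*5 = 25)
(-9 + 10)*sqrt(0 + C) + g(23) = (-9 + 10)*sqrt(0 + 25) + 23**3 = 1*sqrt(25) + 12167 = 1*5 + 12167 = 5 + 12167 = 12172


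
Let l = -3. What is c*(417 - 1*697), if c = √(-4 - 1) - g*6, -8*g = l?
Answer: 630 - 280*I*√5 ≈ 630.0 - 626.1*I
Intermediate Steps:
g = 3/8 (g = -⅛*(-3) = 3/8 ≈ 0.37500)
c = -9/4 + I*√5 (c = √(-4 - 1) - 3*6/8 = √(-5) - 1*9/4 = I*√5 - 9/4 = -9/4 + I*√5 ≈ -2.25 + 2.2361*I)
c*(417 - 1*697) = (-9/4 + I*√5)*(417 - 1*697) = (-9/4 + I*√5)*(417 - 697) = (-9/4 + I*√5)*(-280) = 630 - 280*I*√5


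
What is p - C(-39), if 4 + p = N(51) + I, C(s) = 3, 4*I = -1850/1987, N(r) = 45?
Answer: 150087/3974 ≈ 37.767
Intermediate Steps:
I = -925/3974 (I = (-1850/1987)/4 = (-1850*1/1987)/4 = (¼)*(-1850/1987) = -925/3974 ≈ -0.23276)
p = 162009/3974 (p = -4 + (45 - 925/3974) = -4 + 177905/3974 = 162009/3974 ≈ 40.767)
p - C(-39) = 162009/3974 - 1*3 = 162009/3974 - 3 = 150087/3974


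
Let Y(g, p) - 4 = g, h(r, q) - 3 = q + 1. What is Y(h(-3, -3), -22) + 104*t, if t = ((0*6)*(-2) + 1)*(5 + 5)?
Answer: 1045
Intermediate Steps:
h(r, q) = 4 + q (h(r, q) = 3 + (q + 1) = 3 + (1 + q) = 4 + q)
t = 10 (t = (0*(-2) + 1)*10 = (0 + 1)*10 = 1*10 = 10)
Y(g, p) = 4 + g
Y(h(-3, -3), -22) + 104*t = (4 + (4 - 3)) + 104*10 = (4 + 1) + 1040 = 5 + 1040 = 1045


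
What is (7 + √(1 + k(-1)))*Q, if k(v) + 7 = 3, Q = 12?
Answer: 84 + 12*I*√3 ≈ 84.0 + 20.785*I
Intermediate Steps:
k(v) = -4 (k(v) = -7 + 3 = -4)
(7 + √(1 + k(-1)))*Q = (7 + √(1 - 4))*12 = (7 + √(-3))*12 = (7 + I*√3)*12 = 84 + 12*I*√3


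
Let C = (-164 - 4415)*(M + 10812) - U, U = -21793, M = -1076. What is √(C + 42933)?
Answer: I*√44516418 ≈ 6672.1*I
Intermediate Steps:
C = -44559351 (C = (-164 - 4415)*(-1076 + 10812) - 1*(-21793) = -4579*9736 + 21793 = -44581144 + 21793 = -44559351)
√(C + 42933) = √(-44559351 + 42933) = √(-44516418) = I*√44516418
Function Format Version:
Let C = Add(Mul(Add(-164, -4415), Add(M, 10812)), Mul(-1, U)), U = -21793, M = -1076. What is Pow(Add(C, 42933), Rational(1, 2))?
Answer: Mul(I, Pow(44516418, Rational(1, 2))) ≈ Mul(6672.1, I)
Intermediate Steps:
C = -44559351 (C = Add(Mul(Add(-164, -4415), Add(-1076, 10812)), Mul(-1, -21793)) = Add(Mul(-4579, 9736), 21793) = Add(-44581144, 21793) = -44559351)
Pow(Add(C, 42933), Rational(1, 2)) = Pow(Add(-44559351, 42933), Rational(1, 2)) = Pow(-44516418, Rational(1, 2)) = Mul(I, Pow(44516418, Rational(1, 2)))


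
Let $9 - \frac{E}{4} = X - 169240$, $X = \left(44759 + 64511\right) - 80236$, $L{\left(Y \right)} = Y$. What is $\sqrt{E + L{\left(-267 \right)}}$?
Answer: $11 \sqrt{4633} \approx 748.73$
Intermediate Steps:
$X = 29034$ ($X = 109270 - 80236 = 29034$)
$E = 560860$ ($E = 36 - 4 \left(29034 - 169240\right) = 36 - -560824 = 36 + 560824 = 560860$)
$\sqrt{E + L{\left(-267 \right)}} = \sqrt{560860 - 267} = \sqrt{560593} = 11 \sqrt{4633}$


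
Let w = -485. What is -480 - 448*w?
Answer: 216800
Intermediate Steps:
-480 - 448*w = -480 - 448*(-485) = -480 + 217280 = 216800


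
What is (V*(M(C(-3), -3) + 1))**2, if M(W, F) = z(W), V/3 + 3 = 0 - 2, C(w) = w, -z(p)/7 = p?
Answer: 108900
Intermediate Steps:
z(p) = -7*p
V = -15 (V = -9 + 3*(0 - 2) = -9 + 3*(-2) = -9 - 6 = -15)
M(W, F) = -7*W
(V*(M(C(-3), -3) + 1))**2 = (-15*(-7*(-3) + 1))**2 = (-15*(21 + 1))**2 = (-15*22)**2 = (-330)**2 = 108900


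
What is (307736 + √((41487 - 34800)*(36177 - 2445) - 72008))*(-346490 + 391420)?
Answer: 13826578480 + 89860*√56373469 ≈ 1.4501e+10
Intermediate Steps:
(307736 + √((41487 - 34800)*(36177 - 2445) - 72008))*(-346490 + 391420) = (307736 + √(6687*33732 - 72008))*44930 = (307736 + √(225565884 - 72008))*44930 = (307736 + √225493876)*44930 = (307736 + 2*√56373469)*44930 = 13826578480 + 89860*√56373469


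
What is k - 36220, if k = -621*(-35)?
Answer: -14485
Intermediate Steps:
k = 21735
k - 36220 = 21735 - 36220 = -14485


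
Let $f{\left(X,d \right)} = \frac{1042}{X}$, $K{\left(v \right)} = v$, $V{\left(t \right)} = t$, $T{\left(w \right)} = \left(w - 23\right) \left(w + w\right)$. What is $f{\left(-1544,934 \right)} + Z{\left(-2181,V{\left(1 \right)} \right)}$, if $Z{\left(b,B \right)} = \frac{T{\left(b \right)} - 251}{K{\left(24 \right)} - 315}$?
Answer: $- \frac{7421848495}{224652} \approx -33037.0$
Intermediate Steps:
$T{\left(w \right)} = 2 w \left(-23 + w\right)$ ($T{\left(w \right)} = \left(-23 + w\right) 2 w = 2 w \left(-23 + w\right)$)
$Z{\left(b,B \right)} = \frac{251}{291} - \frac{2 b \left(-23 + b\right)}{291}$ ($Z{\left(b,B \right)} = \frac{2 b \left(-23 + b\right) - 251}{24 - 315} = \frac{-251 + 2 b \left(-23 + b\right)}{-291} = \left(-251 + 2 b \left(-23 + b\right)\right) \left(- \frac{1}{291}\right) = \frac{251}{291} - \frac{2 b \left(-23 + b\right)}{291}$)
$f{\left(-1544,934 \right)} + Z{\left(-2181,V{\left(1 \right)} \right)} = \frac{1042}{-1544} + \left(\frac{251}{291} - - \frac{1454 \left(-23 - 2181\right)}{97}\right) = 1042 \left(- \frac{1}{1544}\right) + \left(\frac{251}{291} - \left(- \frac{1454}{97}\right) \left(-2204\right)\right) = - \frac{521}{772} + \left(\frac{251}{291} - \frac{3204616}{97}\right) = - \frac{521}{772} - \frac{9613597}{291} = - \frac{7421848495}{224652}$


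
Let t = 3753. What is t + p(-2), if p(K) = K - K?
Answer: 3753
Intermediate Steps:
p(K) = 0
t + p(-2) = 3753 + 0 = 3753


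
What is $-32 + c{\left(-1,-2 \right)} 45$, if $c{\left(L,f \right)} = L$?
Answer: $-77$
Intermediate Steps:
$-32 + c{\left(-1,-2 \right)} 45 = -32 - 45 = -77$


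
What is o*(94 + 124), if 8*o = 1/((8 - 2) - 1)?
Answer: 109/20 ≈ 5.4500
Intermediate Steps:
o = 1/40 (o = 1/(8*((8 - 2) - 1)) = 1/(8*(6 - 1)) = (1/8)/5 = (1/8)*(1/5) = 1/40 ≈ 0.025000)
o*(94 + 124) = (94 + 124)/40 = (1/40)*218 = 109/20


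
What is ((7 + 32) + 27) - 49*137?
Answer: -6647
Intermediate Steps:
((7 + 32) + 27) - 49*137 = (39 + 27) - 6713 = 66 - 6713 = -6647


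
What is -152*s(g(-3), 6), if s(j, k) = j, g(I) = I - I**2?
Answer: 1824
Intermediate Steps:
-152*s(g(-3), 6) = -(-456)*(1 - 1*(-3)) = -(-456)*(1 + 3) = -(-456)*4 = -152*(-12) = 1824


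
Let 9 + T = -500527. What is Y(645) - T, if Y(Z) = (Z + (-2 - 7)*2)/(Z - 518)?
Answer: 63568699/127 ≈ 5.0054e+5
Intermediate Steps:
Y(Z) = (-18 + Z)/(-518 + Z) (Y(Z) = (Z - 9*2)/(-518 + Z) = (Z - 18)/(-518 + Z) = (-18 + Z)/(-518 + Z))
T = -500536 (T = -9 - 500527 = -500536)
Y(645) - T = (-18 + 645)/(-518 + 645) - 1*(-500536) = 627/127 + 500536 = 63568699/127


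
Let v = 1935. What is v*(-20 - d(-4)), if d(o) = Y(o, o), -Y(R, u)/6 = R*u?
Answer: 147060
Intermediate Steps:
Y(R, u) = -6*R*u
d(o) = -6*o² (d(o) = -6*o*o = -6*o²)
v*(-20 - d(-4)) = 1935*(-20 - (-6)*(-4)²) = 1935*(-20 - (-6)*16) = 1935*(-20 - 1*(-96)) = 1935*(-20 + 96) = 1935*76 = 147060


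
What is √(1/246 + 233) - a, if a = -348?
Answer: 348 + 43*√7626/246 ≈ 363.26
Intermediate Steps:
√(1/246 + 233) - a = √(1/246 + 233) - 1*(-348) = √(1/246 + 233) + 348 = √(57319/246) + 348 = 43*√7626/246 + 348 = 348 + 43*√7626/246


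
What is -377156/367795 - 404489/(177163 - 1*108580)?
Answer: -174635521703/25224484485 ≈ -6.9233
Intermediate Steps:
-377156/367795 - 404489/(177163 - 1*108580) = -377156*1/367795 - 404489/(177163 - 108580) = -377156/367795 - 404489/68583 = -174635521703/25224484485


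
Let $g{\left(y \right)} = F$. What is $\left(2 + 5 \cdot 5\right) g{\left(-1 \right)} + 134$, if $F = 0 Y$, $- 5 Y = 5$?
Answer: $134$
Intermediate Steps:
$Y = -1$ ($Y = \left(- \frac{1}{5}\right) 5 = -1$)
$F = 0$ ($F = 0 \left(-1\right) = 0$)
$g{\left(y \right)} = 0$
$\left(2 + 5 \cdot 5\right) g{\left(-1 \right)} + 134 = \left(2 + 5 \cdot 5\right) 0 + 134 = \left(2 + 25\right) 0 + 134 = 27 \cdot 0 + 134 = 0 + 134 = 134$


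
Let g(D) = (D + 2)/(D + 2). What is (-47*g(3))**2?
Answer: 2209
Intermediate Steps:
g(D) = 1 (g(D) = (2 + D)/(2 + D) = 1)
(-47*g(3))**2 = (-47)**2 = 2209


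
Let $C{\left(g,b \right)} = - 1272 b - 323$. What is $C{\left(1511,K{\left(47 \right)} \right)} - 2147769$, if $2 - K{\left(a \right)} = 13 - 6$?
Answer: $-2141732$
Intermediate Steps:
$K{\left(a \right)} = -5$ ($K{\left(a \right)} = 2 - \left(13 - 6\right) = 2 - 7 = -5$)
$C{\left(g,b \right)} = -323 - 1272 b$
$C{\left(1511,K{\left(47 \right)} \right)} - 2147769 = \left(-323 - -6360\right) - 2147769 = \left(-323 + 6360\right) - 2147769 = 6037 - 2147769 = -2141732$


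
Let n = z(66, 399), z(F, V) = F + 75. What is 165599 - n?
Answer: 165458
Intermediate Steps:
z(F, V) = 75 + F
n = 141 (n = 75 + 66 = 141)
165599 - n = 165599 - 1*141 = 165599 - 141 = 165458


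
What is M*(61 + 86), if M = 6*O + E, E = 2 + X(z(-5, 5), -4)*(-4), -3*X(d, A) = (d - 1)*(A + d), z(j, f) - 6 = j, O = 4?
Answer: 3822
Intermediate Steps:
z(j, f) = 6 + j
X(d, A) = -(-1 + d)*(A + d)/3 (X(d, A) = -(d - 1)*(A + d)/3 = -(-1 + d)*(A + d)/3)
E = 2 (E = 2 + (-(6 - 5)**2/3 + (1/3)*(-4) + (6 - 5)/3 - 1/3*(-4)*(6 - 5))*(-4) = 2 + (-1/3*1**2 - 4/3 + (1/3)*1 - 1/3*(-4)*1)*(-4) = 2 + (-1/3*1 - 4/3 + 1/3 + 4/3)*(-4) = 2 + (-1/3 - 4/3 + 1/3 + 4/3)*(-4) = 2 + 0*(-4) = 2 + 0 = 2)
M = 26 (M = 6*4 + 2 = 24 + 2 = 26)
M*(61 + 86) = 26*(61 + 86) = 26*147 = 3822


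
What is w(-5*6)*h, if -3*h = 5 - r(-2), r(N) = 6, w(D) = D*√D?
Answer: -10*I*√30 ≈ -54.772*I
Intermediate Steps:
w(D) = D^(3/2)
h = ⅓ (h = -(5 - 1*6)/3 = -(5 - 6)/3 = -⅓*(-1) = ⅓ ≈ 0.33333)
w(-5*6)*h = (-5*6)^(3/2)*(⅓) = (-30)^(3/2)*(⅓) = -30*I*√30*(⅓) = -10*I*√30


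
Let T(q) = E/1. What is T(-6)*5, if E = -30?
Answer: -150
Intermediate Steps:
T(q) = -30 (T(q) = -30/1 = -30*1 = -30)
T(-6)*5 = -30*5 = -150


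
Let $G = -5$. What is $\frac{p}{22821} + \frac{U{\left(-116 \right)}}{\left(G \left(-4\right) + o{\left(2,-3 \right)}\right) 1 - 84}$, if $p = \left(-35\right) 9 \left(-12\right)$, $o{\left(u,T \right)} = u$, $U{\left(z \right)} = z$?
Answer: $\frac{480266}{235817} \approx 2.0366$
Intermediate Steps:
$p = 3780$ ($p = \left(-315\right) \left(-12\right) = 3780$)
$\frac{p}{22821} + \frac{U{\left(-116 \right)}}{\left(G \left(-4\right) + o{\left(2,-3 \right)}\right) 1 - 84} = \frac{3780}{22821} - \frac{116}{\left(\left(-5\right) \left(-4\right) + 2\right) 1 - 84} = 3780 \cdot \frac{1}{22821} - \frac{116}{\left(20 + 2\right) 1 - 84} = \frac{1260}{7607} - \frac{116}{22 \cdot 1 - 84} = \frac{1260}{7607} - \frac{116}{22 - 84} = \frac{1260}{7607} - \frac{116}{-62} = \frac{1260}{7607} - - \frac{58}{31} = \frac{1260}{7607} + \frac{58}{31} = \frac{480266}{235817}$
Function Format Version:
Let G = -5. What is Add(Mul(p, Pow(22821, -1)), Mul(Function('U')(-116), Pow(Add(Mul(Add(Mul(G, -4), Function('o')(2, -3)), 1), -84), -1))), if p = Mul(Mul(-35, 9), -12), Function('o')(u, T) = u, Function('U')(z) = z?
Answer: Rational(480266, 235817) ≈ 2.0366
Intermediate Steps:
p = 3780 (p = Mul(-315, -12) = 3780)
Add(Mul(p, Pow(22821, -1)), Mul(Function('U')(-116), Pow(Add(Mul(Add(Mul(G, -4), Function('o')(2, -3)), 1), -84), -1))) = Add(Mul(3780, Pow(22821, -1)), Mul(-116, Pow(Add(Mul(Add(Mul(-5, -4), 2), 1), -84), -1))) = Add(Mul(3780, Rational(1, 22821)), Mul(-116, Pow(Add(Mul(Add(20, 2), 1), -84), -1))) = Add(Rational(1260, 7607), Mul(-116, Pow(Add(Mul(22, 1), -84), -1))) = Add(Rational(1260, 7607), Mul(-116, Pow(Add(22, -84), -1))) = Add(Rational(1260, 7607), Mul(-116, Pow(-62, -1))) = Add(Rational(1260, 7607), Mul(-116, Rational(-1, 62))) = Add(Rational(1260, 7607), Rational(58, 31)) = Rational(480266, 235817)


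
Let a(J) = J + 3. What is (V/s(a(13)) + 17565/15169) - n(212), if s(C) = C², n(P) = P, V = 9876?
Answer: -167236571/970816 ≈ -172.26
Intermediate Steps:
a(J) = 3 + J
(V/s(a(13)) + 17565/15169) - n(212) = (9876/((3 + 13)²) + 17565/15169) - 1*212 = (9876/(16²) + 17565*(1/15169)) - 212 = (9876/256 + 17565/15169) - 212 = (9876*(1/256) + 17565/15169) - 212 = (2469/64 + 17565/15169) - 212 = 38576421/970816 - 212 = -167236571/970816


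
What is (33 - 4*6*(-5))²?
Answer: 23409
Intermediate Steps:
(33 - 4*6*(-5))² = (33 - 24*(-5))² = (33 + 120)² = 153² = 23409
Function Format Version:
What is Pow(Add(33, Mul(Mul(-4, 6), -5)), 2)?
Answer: 23409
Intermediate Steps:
Pow(Add(33, Mul(Mul(-4, 6), -5)), 2) = Pow(Add(33, Mul(-24, -5)), 2) = Pow(Add(33, 120), 2) = Pow(153, 2) = 23409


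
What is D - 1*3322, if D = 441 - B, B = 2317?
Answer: -5198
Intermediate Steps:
D = -1876 (D = 441 - 1*2317 = 441 - 2317 = -1876)
D - 1*3322 = -1876 - 1*3322 = -1876 - 3322 = -5198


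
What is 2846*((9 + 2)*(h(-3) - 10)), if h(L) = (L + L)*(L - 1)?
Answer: 438284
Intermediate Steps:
h(L) = 2*L*(-1 + L) (h(L) = (2*L)*(-1 + L) = 2*L*(-1 + L))
2846*((9 + 2)*(h(-3) - 10)) = 2846*((9 + 2)*(2*(-3)*(-1 - 3) - 10)) = 2846*(11*(2*(-3)*(-4) - 10)) = 2846*(11*(24 - 10)) = 2846*(11*14) = 2846*154 = 438284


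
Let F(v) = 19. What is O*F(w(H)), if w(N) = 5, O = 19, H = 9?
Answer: 361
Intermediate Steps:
O*F(w(H)) = 19*19 = 361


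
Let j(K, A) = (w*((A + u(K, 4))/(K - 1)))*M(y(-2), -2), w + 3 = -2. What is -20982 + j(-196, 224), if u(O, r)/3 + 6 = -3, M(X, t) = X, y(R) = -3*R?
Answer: -20952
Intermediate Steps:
u(O, r) = -27 (u(O, r) = -18 + 3*(-3) = -18 - 9 = -27)
w = -5 (w = -3 - 2 = -5)
j(K, A) = -30*(-27 + A)/(-1 + K) (j(K, A) = (-5*(A - 27)/(K - 1))*(-3*(-2)) = -5*(-27 + A)/(-1 + K)*6 = -30*(-27 + A)/(-1 + K))
-20982 + j(-196, 224) = -20982 + 30*(27 - 1*224)/(-1 - 196) = -20982 + 30*(27 - 224)/(-197) = -20982 + 30*(-1/197)*(-197) = -20982 + 30 = -20952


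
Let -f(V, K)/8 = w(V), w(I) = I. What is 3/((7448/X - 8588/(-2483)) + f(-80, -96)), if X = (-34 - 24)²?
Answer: 6264609/1348295774 ≈ 0.0046463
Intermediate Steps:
f(V, K) = -8*V
X = 3364 (X = (-58)² = 3364)
3/((7448/X - 8588/(-2483)) + f(-80, -96)) = 3/((7448/3364 - 8588/(-2483)) - 8*(-80)) = 3/((7448*(1/3364) - 8588*(-1/2483)) + 640) = 3/((1862/841 + 8588/2483) + 640) = 3/(11845854/2088203 + 640) = 3/(1348295774/2088203) = 3*(2088203/1348295774) = 6264609/1348295774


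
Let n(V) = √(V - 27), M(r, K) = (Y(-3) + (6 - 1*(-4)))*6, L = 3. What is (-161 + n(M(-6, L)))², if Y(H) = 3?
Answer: (161 - √51)² ≈ 23672.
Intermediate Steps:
M(r, K) = 78 (M(r, K) = (3 + (6 - 1*(-4)))*6 = (3 + (6 + 4))*6 = (3 + 10)*6 = 13*6 = 78)
n(V) = √(-27 + V)
(-161 + n(M(-6, L)))² = (-161 + √(-27 + 78))² = (-161 + √51)²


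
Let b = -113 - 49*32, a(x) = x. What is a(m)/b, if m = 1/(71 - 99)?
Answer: 1/47068 ≈ 2.1246e-5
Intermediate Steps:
m = -1/28 (m = 1/(-28) = -1/28 ≈ -0.035714)
b = -1681 (b = -113 - 1568 = -1681)
a(m)/b = -1/28/(-1681) = -1/28*(-1/1681) = 1/47068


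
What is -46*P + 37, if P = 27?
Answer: -1205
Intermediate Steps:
-46*P + 37 = -46*27 + 37 = -1242 + 37 = -1205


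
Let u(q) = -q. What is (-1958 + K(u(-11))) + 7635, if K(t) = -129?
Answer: 5548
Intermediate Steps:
(-1958 + K(u(-11))) + 7635 = (-1958 - 129) + 7635 = -2087 + 7635 = 5548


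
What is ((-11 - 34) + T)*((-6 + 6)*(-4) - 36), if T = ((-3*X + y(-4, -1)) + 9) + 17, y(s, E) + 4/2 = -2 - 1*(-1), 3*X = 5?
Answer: 972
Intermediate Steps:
X = 5/3 (X = (⅓)*5 = 5/3 ≈ 1.6667)
y(s, E) = -3 (y(s, E) = -2 + (-2 - 1*(-1)) = -2 + (-2 + 1) = -2 - 1 = -3)
T = 18 (T = ((-3*5/3 - 3) + 9) + 17 = ((-5 - 3) + 9) + 17 = (-8 + 9) + 17 = 1 + 17 = 18)
((-11 - 34) + T)*((-6 + 6)*(-4) - 36) = ((-11 - 34) + 18)*((-6 + 6)*(-4) - 36) = (-45 + 18)*(0*(-4) - 36) = -27*(0 - 36) = -27*(-36) = 972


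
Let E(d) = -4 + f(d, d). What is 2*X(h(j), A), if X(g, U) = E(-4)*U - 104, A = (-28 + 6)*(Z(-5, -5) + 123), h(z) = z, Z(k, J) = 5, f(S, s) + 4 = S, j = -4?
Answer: 67376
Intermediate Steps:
f(S, s) = -4 + S
E(d) = -8 + d (E(d) = -4 + (-4 + d) = -8 + d)
A = -2816 (A = (-28 + 6)*(5 + 123) = -22*128 = -2816)
X(g, U) = -104 - 12*U (X(g, U) = (-8 - 4)*U - 104 = -12*U - 104 = -104 - 12*U)
2*X(h(j), A) = 2*(-104 - 12*(-2816)) = 2*(-104 + 33792) = 2*33688 = 67376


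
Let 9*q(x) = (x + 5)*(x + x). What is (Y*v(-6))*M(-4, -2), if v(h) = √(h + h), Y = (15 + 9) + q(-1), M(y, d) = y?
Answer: -1664*I*√3/9 ≈ -320.24*I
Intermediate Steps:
q(x) = 2*x*(5 + x)/9 (q(x) = ((x + 5)*(x + x))/9 = ((5 + x)*(2*x))/9 = (2*x*(5 + x))/9 = 2*x*(5 + x)/9)
Y = 208/9 (Y = (15 + 9) + (2/9)*(-1)*(5 - 1) = 24 + (2/9)*(-1)*4 = 24 - 8/9 = 208/9 ≈ 23.111)
v(h) = √2*√h (v(h) = √(2*h) = √2*√h)
(Y*v(-6))*M(-4, -2) = (208*(√2*√(-6))/9)*(-4) = (208*(√2*(I*√6))/9)*(-4) = (208*(2*I*√3)/9)*(-4) = (416*I*√3/9)*(-4) = -1664*I*√3/9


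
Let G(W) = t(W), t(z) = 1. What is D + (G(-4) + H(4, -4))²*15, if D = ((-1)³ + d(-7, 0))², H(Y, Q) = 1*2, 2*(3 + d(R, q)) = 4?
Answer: 139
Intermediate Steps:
d(R, q) = -1 (d(R, q) = -3 + (½)*4 = -3 + 2 = -1)
H(Y, Q) = 2
G(W) = 1
D = 4 (D = ((-1)³ - 1)² = (-1 - 1)² = (-2)² = 4)
D + (G(-4) + H(4, -4))²*15 = 4 + (1 + 2)²*15 = 4 + 3²*15 = 4 + 9*15 = 4 + 135 = 139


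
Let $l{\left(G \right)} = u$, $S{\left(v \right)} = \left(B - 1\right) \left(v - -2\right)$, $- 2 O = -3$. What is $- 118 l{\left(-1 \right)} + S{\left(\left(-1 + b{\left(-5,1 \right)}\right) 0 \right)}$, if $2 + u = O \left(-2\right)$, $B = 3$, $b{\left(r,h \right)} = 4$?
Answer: $594$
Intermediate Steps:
$O = \frac{3}{2}$ ($O = \left(- \frac{1}{2}\right) \left(-3\right) = \frac{3}{2} \approx 1.5$)
$S{\left(v \right)} = 4 + 2 v$ ($S{\left(v \right)} = \left(3 - 1\right) \left(v - -2\right) = 2 \left(v + 2\right) = 2 \left(2 + v\right) = 4 + 2 v$)
$u = -5$ ($u = -2 + \frac{3}{2} \left(-2\right) = -2 - 3 = -5$)
$l{\left(G \right)} = -5$
$- 118 l{\left(-1 \right)} + S{\left(\left(-1 + b{\left(-5,1 \right)}\right) 0 \right)} = \left(-118\right) \left(-5\right) + \left(4 + 2 \left(-1 + 4\right) 0\right) = 590 + \left(4 + 2 \cdot 3 \cdot 0\right) = 590 + \left(4 + 2 \cdot 0\right) = 590 + \left(4 + 0\right) = 590 + 4 = 594$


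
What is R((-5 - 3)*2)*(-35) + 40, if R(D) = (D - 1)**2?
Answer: -10075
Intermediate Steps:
R(D) = (-1 + D)**2
R((-5 - 3)*2)*(-35) + 40 = (-1 + (-5 - 3)*2)**2*(-35) + 40 = (-1 - 8*2)**2*(-35) + 40 = (-1 - 16)**2*(-35) + 40 = (-17)**2*(-35) + 40 = 289*(-35) + 40 = -10115 + 40 = -10075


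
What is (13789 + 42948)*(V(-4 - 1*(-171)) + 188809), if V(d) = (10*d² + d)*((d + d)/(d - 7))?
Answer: 3501083619143/80 ≈ 4.3764e+10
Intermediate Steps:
V(d) = 2*d*(d + 10*d²)/(-7 + d) (V(d) = (d + 10*d²)*((2*d)/(-7 + d)) = (d + 10*d²)*(2*d/(-7 + d)) = 2*d*(d + 10*d²)/(-7 + d))
(13789 + 42948)*(V(-4 - 1*(-171)) + 188809) = (13789 + 42948)*((-4 - 1*(-171))²*(2 + 20*(-4 - 1*(-171)))/(-7 + (-4 - 1*(-171))) + 188809) = 56737*((-4 + 171)²*(2 + 20*(-4 + 171))/(-7 + (-4 + 171)) + 188809) = 56737*(167²*(2 + 20*167)/(-7 + 167) + 188809) = 56737*(27889*(2 + 3340)/160 + 188809) = 56737*(27889*(1/160)*3342 + 188809) = 56737*(46602519/80 + 188809) = 56737*(61707239/80) = 3501083619143/80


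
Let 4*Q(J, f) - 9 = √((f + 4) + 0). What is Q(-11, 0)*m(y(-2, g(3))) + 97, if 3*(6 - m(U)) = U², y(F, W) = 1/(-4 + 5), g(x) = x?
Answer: 1351/12 ≈ 112.58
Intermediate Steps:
y(F, W) = 1 (y(F, W) = 1/1 = 1)
Q(J, f) = 9/4 + √(4 + f)/4 (Q(J, f) = 9/4 + √((f + 4) + 0)/4 = 9/4 + √((4 + f) + 0)/4 = 9/4 + √(4 + f)/4)
m(U) = 6 - U²/3
Q(-11, 0)*m(y(-2, g(3))) + 97 = (9/4 + √(4 + 0)/4)*(6 - ⅓*1²) + 97 = (9/4 + √4/4)*(6 - ⅓*1) + 97 = (9/4 + (¼)*2)*(6 - ⅓) + 97 = (9/4 + ½)*(17/3) + 97 = (11/4)*(17/3) + 97 = 187/12 + 97 = 1351/12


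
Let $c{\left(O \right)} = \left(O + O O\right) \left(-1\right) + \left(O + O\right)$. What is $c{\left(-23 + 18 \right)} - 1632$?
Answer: $-1662$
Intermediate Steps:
$c{\left(O \right)} = O - O^{2}$ ($c{\left(O \right)} = \left(O + O^{2}\right) \left(-1\right) + 2 O = \left(- O - O^{2}\right) + 2 O = O - O^{2}$)
$c{\left(-23 + 18 \right)} - 1632 = \left(-23 + 18\right) \left(1 - \left(-23 + 18\right)\right) - 1632 = - 5 \left(1 - -5\right) - 1632 = - 5 \left(1 + 5\right) - 1632 = \left(-5\right) 6 - 1632 = -30 - 1632 = -1662$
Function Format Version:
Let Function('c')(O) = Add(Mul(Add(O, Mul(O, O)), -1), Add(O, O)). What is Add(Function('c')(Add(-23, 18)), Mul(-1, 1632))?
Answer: -1662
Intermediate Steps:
Function('c')(O) = Add(O, Mul(-1, Pow(O, 2))) (Function('c')(O) = Add(Mul(Add(O, Pow(O, 2)), -1), Mul(2, O)) = Add(Add(Mul(-1, O), Mul(-1, Pow(O, 2))), Mul(2, O)) = Add(O, Mul(-1, Pow(O, 2))))
Add(Function('c')(Add(-23, 18)), Mul(-1, 1632)) = Add(Mul(Add(-23, 18), Add(1, Mul(-1, Add(-23, 18)))), Mul(-1, 1632)) = Add(Mul(-5, Add(1, Mul(-1, -5))), -1632) = Add(Mul(-5, Add(1, 5)), -1632) = Add(Mul(-5, 6), -1632) = Add(-30, -1632) = -1662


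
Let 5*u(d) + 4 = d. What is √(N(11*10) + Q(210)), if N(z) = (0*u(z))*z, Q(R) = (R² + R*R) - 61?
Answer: √88139 ≈ 296.88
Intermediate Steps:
u(d) = -⅘ + d/5
Q(R) = -61 + 2*R² (Q(R) = (R² + R²) - 61 = 2*R² - 61 = -61 + 2*R²)
N(z) = 0 (N(z) = (0*(-⅘ + z/5))*z = 0*z = 0)
√(N(11*10) + Q(210)) = √(0 + (-61 + 2*210²)) = √(0 + (-61 + 2*44100)) = √(0 + (-61 + 88200)) = √(0 + 88139) = √88139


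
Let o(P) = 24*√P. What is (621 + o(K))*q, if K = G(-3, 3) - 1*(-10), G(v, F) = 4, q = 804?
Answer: 499284 + 19296*√14 ≈ 5.7148e+5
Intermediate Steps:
K = 14 (K = 4 - 1*(-10) = 4 + 10 = 14)
(621 + o(K))*q = (621 + 24*√14)*804 = 499284 + 19296*√14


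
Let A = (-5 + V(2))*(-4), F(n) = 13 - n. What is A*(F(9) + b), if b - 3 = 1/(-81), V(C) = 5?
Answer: 0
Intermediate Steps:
b = 242/81 (b = 3 + 1/(-81) = 3 - 1/81 = 242/81 ≈ 2.9877)
A = 0 (A = (-5 + 5)*(-4) = 0*(-4) = 0)
A*(F(9) + b) = 0*((13 - 1*9) + 242/81) = 0*((13 - 9) + 242/81) = 0*(4 + 242/81) = 0*(566/81) = 0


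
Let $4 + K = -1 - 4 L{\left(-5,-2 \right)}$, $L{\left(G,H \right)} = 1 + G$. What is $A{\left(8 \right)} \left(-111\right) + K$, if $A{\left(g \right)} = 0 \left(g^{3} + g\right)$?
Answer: $11$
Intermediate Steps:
$K = 11$ ($K = -4 - \left(1 + 4 \left(1 - 5\right)\right) = -4 - -15 = -4 + \left(-1 + 16\right) = -4 + 15 = 11$)
$A{\left(g \right)} = 0$ ($A{\left(g \right)} = 0 \left(g + g^{3}\right) = 0$)
$A{\left(8 \right)} \left(-111\right) + K = 0 \left(-111\right) + 11 = 0 + 11 = 11$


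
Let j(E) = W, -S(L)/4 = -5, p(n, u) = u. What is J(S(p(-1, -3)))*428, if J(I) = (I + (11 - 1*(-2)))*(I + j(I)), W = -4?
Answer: 225984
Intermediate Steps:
S(L) = 20 (S(L) = -4*(-5) = 20)
j(E) = -4
J(I) = (-4 + I)*(13 + I) (J(I) = (I + (11 - 1*(-2)))*(I - 4) = (I + (11 + 2))*(-4 + I) = (I + 13)*(-4 + I) = (13 + I)*(-4 + I) = (-4 + I)*(13 + I))
J(S(p(-1, -3)))*428 = (-52 + 20² + 9*20)*428 = (-52 + 400 + 180)*428 = 528*428 = 225984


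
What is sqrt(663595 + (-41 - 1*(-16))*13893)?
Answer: sqrt(316270) ≈ 562.38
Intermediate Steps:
sqrt(663595 + (-41 - 1*(-16))*13893) = sqrt(663595 + (-41 + 16)*13893) = sqrt(663595 - 25*13893) = sqrt(663595 - 347325) = sqrt(316270)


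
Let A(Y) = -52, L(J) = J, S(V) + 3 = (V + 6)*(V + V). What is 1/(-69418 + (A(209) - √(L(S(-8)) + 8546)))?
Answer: -13894/965214465 + 7*√7/965214465 ≈ -1.4376e-5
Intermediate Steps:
S(V) = -3 + 2*V*(6 + V) (S(V) = -3 + (V + 6)*(V + V) = -3 + (6 + V)*(2*V) = -3 + 2*V*(6 + V))
1/(-69418 + (A(209) - √(L(S(-8)) + 8546))) = 1/(-69418 + (-52 - √((-3 + 2*(-8)² + 12*(-8)) + 8546))) = 1/(-69418 + (-52 - √((-3 + 2*64 - 96) + 8546))) = 1/(-69418 + (-52 - √((-3 + 128 - 96) + 8546))) = 1/(-69418 + (-52 - √(29 + 8546))) = 1/(-69418 + (-52 - √8575)) = 1/(-69418 + (-52 - 35*√7)) = 1/(-69470 - 35*√7)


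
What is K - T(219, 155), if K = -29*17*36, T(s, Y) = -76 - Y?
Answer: -17517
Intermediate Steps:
K = -17748 (K = -493*36 = -17748)
K - T(219, 155) = -17748 - (-76 - 1*155) = -17748 - (-76 - 155) = -17748 - 1*(-231) = -17748 + 231 = -17517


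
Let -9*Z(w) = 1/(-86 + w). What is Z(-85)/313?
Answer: 1/481707 ≈ 2.0760e-6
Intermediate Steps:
Z(w) = -1/(9*(-86 + w))
Z(-85)/313 = -1/(-774 + 9*(-85))/313 = -1/(-774 - 765)*(1/313) = -1/(-1539)*(1/313) = -1*(-1/1539)*(1/313) = (1/1539)*(1/313) = 1/481707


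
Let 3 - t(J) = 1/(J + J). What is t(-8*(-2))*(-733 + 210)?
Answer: -49685/32 ≈ -1552.7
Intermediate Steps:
t(J) = 3 - 1/(2*J) (t(J) = 3 - 1/(J + J) = 3 - 1/(2*J))
t(-8*(-2))*(-733 + 210) = (3 - 1/(2*((-8*(-2)))))*(-733 + 210) = (3 - 1/2/16)*(-523) = (3 - 1/2*1/16)*(-523) = (3 - 1/32)*(-523) = (95/32)*(-523) = -49685/32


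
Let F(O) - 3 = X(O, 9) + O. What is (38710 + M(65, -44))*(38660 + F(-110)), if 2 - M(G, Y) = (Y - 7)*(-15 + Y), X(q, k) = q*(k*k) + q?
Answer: 1054416699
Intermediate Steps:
X(q, k) = q + q*k² (X(q, k) = q*k² + q = q + q*k²)
F(O) = 3 + 83*O (F(O) = 3 + (O*(1 + 9²) + O) = 3 + (O*(1 + 81) + O) = 3 + (O*82 + O) = 3 + (82*O + O) = 3 + 83*O)
M(G, Y) = 2 - (-15 + Y)*(-7 + Y) (M(G, Y) = 2 - (Y - 7)*(-15 + Y) = 2 - (-7 + Y)*(-15 + Y) = 2 - (-15 + Y)*(-7 + Y))
(38710 + M(65, -44))*(38660 + F(-110)) = (38710 + (-103 - 1*(-44)² + 22*(-44)))*(38660 + (3 + 83*(-110))) = (38710 + (-103 - 1*1936 - 968))*(38660 + (3 - 9130)) = (38710 + (-103 - 1936 - 968))*(38660 - 9127) = (38710 - 3007)*29533 = 35703*29533 = 1054416699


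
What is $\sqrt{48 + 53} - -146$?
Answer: $146 + \sqrt{101} \approx 156.05$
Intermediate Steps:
$\sqrt{48 + 53} - -146 = \sqrt{101} + 146 = 146 + \sqrt{101}$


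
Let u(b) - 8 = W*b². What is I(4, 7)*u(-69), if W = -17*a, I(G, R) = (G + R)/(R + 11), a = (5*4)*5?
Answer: -44515306/9 ≈ -4.9461e+6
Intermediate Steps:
a = 100 (a = 20*5 = 100)
I(G, R) = (G + R)/(11 + R)
W = -1700 (W = -17*100 = -1700)
u(b) = 8 - 1700*b²
I(4, 7)*u(-69) = ((4 + 7)/(11 + 7))*(8 - 1700*(-69)²) = (11/18)*(8 - 1700*4761) = ((1/18)*11)*(8 - 8093700) = (11/18)*(-8093692) = -44515306/9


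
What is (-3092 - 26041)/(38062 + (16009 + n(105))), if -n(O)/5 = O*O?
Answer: 29133/1054 ≈ 27.640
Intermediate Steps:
n(O) = -5*O**2 (n(O) = -5*O*O = -5*O**2)
(-3092 - 26041)/(38062 + (16009 + n(105))) = (-3092 - 26041)/(38062 + (16009 - 5*105**2)) = -29133/(38062 + (16009 - 5*11025)) = -29133/(38062 + (16009 - 55125)) = -29133/(38062 - 39116) = -29133/(-1054) = -29133*(-1/1054) = 29133/1054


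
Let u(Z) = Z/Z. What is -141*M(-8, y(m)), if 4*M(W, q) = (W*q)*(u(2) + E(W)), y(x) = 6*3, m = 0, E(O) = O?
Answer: -35532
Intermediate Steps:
u(Z) = 1
y(x) = 18
M(W, q) = W*q*(1 + W)/4 (M(W, q) = ((W*q)*(1 + W))/4 = (W*q*(1 + W))/4 = W*q*(1 + W)/4)
-141*M(-8, y(m)) = -141*(-8)*18*(1 - 8)/4 = -141*(-8)*18*(-7)/4 = -141*252 = -35532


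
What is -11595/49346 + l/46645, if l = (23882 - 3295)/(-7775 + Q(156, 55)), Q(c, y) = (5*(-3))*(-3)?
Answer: -1045444229213/4448120608525 ≈ -0.23503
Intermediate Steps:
Q(c, y) = 45 (Q(c, y) = -15*(-3) = 45)
l = -20587/7730 (l = (23882 - 3295)/(-7775 + 45) = 20587/(-7730) = 20587*(-1/7730) = -20587/7730 ≈ -2.6633)
-11595/49346 + l/46645 = -11595/49346 - 20587/7730/46645 = -11595*1/49346 - 20587/7730*1/46645 = -11595/49346 - 20587/360565850 = -1045444229213/4448120608525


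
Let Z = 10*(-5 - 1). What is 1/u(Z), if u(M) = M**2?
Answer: 1/3600 ≈ 0.00027778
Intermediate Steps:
Z = -60 (Z = 10*(-6) = -60)
1/u(Z) = 1/((-60)**2) = 1/3600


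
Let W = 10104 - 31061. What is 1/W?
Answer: -1/20957 ≈ -4.7717e-5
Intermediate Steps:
W = -20957
1/W = 1/(-20957) = -1/20957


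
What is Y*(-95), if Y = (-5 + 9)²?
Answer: -1520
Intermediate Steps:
Y = 16 (Y = 4² = 16)
Y*(-95) = 16*(-95) = -1520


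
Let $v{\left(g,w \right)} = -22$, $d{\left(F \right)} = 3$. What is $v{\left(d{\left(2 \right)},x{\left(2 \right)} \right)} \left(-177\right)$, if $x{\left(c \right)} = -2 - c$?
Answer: $3894$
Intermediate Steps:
$v{\left(d{\left(2 \right)},x{\left(2 \right)} \right)} \left(-177\right) = \left(-22\right) \left(-177\right) = 3894$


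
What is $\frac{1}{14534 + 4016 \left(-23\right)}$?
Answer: $- \frac{1}{77834} \approx -1.2848 \cdot 10^{-5}$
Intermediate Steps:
$\frac{1}{14534 + 4016 \left(-23\right)} = \frac{1}{14534 - 92368} = \frac{1}{-77834} = - \frac{1}{77834}$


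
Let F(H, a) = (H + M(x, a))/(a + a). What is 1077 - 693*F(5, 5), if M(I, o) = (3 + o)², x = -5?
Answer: -37047/10 ≈ -3704.7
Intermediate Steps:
F(H, a) = (H + (3 + a)²)/(2*a) (F(H, a) = (H + (3 + a)²)/(a + a) = (H + (3 + a)²)/((2*a)) = (H + (3 + a)²)*(1/(2*a)) = (H + (3 + a)²)/(2*a))
1077 - 693*F(5, 5) = 1077 - 693*(5 + (3 + 5)²)/(2*5) = 1077 - 693*(5 + 8²)/(2*5) = 1077 - 693*(5 + 64)/(2*5) = 1077 - 693*69/(2*5) = 1077 - 693*69/10 = 1077 - 47817/10 = -37047/10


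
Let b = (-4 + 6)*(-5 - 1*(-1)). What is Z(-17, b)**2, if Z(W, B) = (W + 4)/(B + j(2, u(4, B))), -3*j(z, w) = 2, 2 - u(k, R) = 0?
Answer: 9/4 ≈ 2.2500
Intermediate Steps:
u(k, R) = 2 (u(k, R) = 2 - 1*0 = 2 + 0 = 2)
j(z, w) = -2/3 (j(z, w) = -1/3*2 = -2/3)
b = -8 (b = 2*(-5 + 1) = 2*(-4) = -8)
Z(W, B) = (4 + W)/(-2/3 + B) (Z(W, B) = (W + 4)/(B - 2/3) = (4 + W)/(-2/3 + B))
Z(-17, b)**2 = (3*(4 - 17)/(-2 + 3*(-8)))**2 = (3*(-13)/(-2 - 24))**2 = (3*(-13)/(-26))**2 = (3*(-1/26)*(-13))**2 = (3/2)**2 = 9/4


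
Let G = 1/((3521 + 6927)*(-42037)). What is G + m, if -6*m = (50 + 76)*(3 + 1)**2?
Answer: -147572065537/439202576 ≈ -336.00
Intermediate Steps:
m = -336 (m = -(50 + 76)*(3 + 1)**2/6 = -21*4**2 = -21*16 = -1/6*2016 = -336)
G = -1/439202576 (G = -1/42037/10448 = (1/10448)*(-1/42037) = -1/439202576 ≈ -2.2769e-9)
G + m = -1/439202576 - 336 = -147572065537/439202576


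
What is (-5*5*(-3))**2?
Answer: 5625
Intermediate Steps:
(-5*5*(-3))**2 = (-25*(-3))**2 = 75**2 = 5625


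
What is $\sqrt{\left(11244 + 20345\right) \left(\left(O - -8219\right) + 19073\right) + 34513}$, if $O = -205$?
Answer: $2 \sqrt{213921439} \approx 29252.0$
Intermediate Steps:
$\sqrt{\left(11244 + 20345\right) \left(\left(O - -8219\right) + 19073\right) + 34513} = \sqrt{\left(11244 + 20345\right) \left(\left(-205 - -8219\right) + 19073\right) + 34513} = \sqrt{31589 \left(\left(-205 + 8219\right) + 19073\right) + 34513} = \sqrt{31589 \left(8014 + 19073\right) + 34513} = \sqrt{31589 \cdot 27087 + 34513} = \sqrt{855651243 + 34513} = \sqrt{855685756} = 2 \sqrt{213921439}$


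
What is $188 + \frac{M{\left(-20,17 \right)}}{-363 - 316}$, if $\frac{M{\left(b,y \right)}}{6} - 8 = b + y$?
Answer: $\frac{127622}{679} \approx 187.96$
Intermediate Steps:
$M{\left(b,y \right)} = 48 + 6 b + 6 y$ ($M{\left(b,y \right)} = 48 + 6 \left(b + y\right) = 48 + \left(6 b + 6 y\right) = 48 + 6 b + 6 y$)
$188 + \frac{M{\left(-20,17 \right)}}{-363 - 316} = 188 + \frac{48 + 6 \left(-20\right) + 6 \cdot 17}{-363 - 316} = 188 + \frac{48 - 120 + 102}{-679} = 188 - \frac{30}{679} = \frac{127622}{679}$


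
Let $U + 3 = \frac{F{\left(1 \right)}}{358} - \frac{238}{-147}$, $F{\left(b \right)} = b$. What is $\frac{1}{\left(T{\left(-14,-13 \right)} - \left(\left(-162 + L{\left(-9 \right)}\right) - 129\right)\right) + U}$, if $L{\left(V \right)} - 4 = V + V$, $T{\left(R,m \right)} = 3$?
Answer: $\frac{7518}{2305183} \approx 0.0032613$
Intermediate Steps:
$L{\left(V \right)} = 4 + 2 V$ ($L{\left(V \right)} = 4 + \left(V + V\right) = 4 + 2 V$)
$U = - \frac{10361}{7518}$ ($U = -3 + \left(1 \cdot \frac{1}{358} - \frac{238}{-147}\right) = -3 + \left(1 \cdot \frac{1}{358} - - \frac{34}{21}\right) = -3 + \left(\frac{1}{358} + \frac{34}{21}\right) = -3 + \frac{12193}{7518} = - \frac{10361}{7518} \approx -1.3782$)
$\frac{1}{\left(T{\left(-14,-13 \right)} - \left(\left(-162 + L{\left(-9 \right)}\right) - 129\right)\right) + U} = \frac{1}{\left(3 - \left(\left(-162 + \left(4 + 2 \left(-9\right)\right)\right) - 129\right)\right) - \frac{10361}{7518}} = \frac{1}{\left(3 - \left(\left(-162 + \left(4 - 18\right)\right) - 129\right)\right) - \frac{10361}{7518}} = \frac{1}{\left(3 - \left(\left(-162 - 14\right) - 129\right)\right) - \frac{10361}{7518}} = \frac{1}{\left(3 - \left(-176 - 129\right)\right) - \frac{10361}{7518}} = \frac{1}{\left(3 - -305\right) - \frac{10361}{7518}} = \frac{1}{\left(3 + 305\right) - \frac{10361}{7518}} = \frac{1}{308 - \frac{10361}{7518}} = \frac{1}{\frac{2305183}{7518}} = \frac{7518}{2305183}$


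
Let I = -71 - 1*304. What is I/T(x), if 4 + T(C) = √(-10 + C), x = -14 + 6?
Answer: 750/17 + 1125*I*√2/34 ≈ 44.118 + 46.794*I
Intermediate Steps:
I = -375 (I = -71 - 304 = -375)
x = -8
T(C) = -4 + √(-10 + C)
I/T(x) = -375/(-4 + √(-10 - 8)) = -375/(-4 + √(-18)) = -375/(-4 + 3*I*√2)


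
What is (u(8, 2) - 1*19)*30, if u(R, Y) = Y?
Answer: -510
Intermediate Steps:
(u(8, 2) - 1*19)*30 = (2 - 1*19)*30 = (2 - 19)*30 = -17*30 = -510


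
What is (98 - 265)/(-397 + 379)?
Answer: 167/18 ≈ 9.2778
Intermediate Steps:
(98 - 265)/(-397 + 379) = -167/(-18) = -167*(-1/18) = 167/18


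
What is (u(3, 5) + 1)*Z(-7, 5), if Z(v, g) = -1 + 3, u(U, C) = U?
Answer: 8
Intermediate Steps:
Z(v, g) = 2
(u(3, 5) + 1)*Z(-7, 5) = (3 + 1)*2 = 4*2 = 8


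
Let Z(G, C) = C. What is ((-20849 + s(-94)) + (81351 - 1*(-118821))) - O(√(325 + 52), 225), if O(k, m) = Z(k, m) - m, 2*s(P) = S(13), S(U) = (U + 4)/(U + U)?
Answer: 9324813/52 ≈ 1.7932e+5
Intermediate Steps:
S(U) = (4 + U)/(2*U) (S(U) = (4 + U)/((2*U)) = (4 + U)*(1/(2*U)) = (4 + U)/(2*U))
s(P) = 17/52 (s(P) = ((½)*(4 + 13)/13)/2 = ((½)*(1/13)*17)/2 = (½)*(17/26) = 17/52)
O(k, m) = 0 (O(k, m) = m - m = 0)
((-20849 + s(-94)) + (81351 - 1*(-118821))) - O(√(325 + 52), 225) = ((-20849 + 17/52) + (81351 - 1*(-118821))) - 1*0 = (-1084131/52 + (81351 + 118821)) + 0 = (-1084131/52 + 200172) + 0 = 9324813/52 + 0 = 9324813/52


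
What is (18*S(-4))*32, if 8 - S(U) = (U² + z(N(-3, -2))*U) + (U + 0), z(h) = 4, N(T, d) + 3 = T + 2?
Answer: 6912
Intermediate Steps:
N(T, d) = -1 + T (N(T, d) = -3 + (T + 2) = -3 + (2 + T) = -1 + T)
S(U) = 8 - U² - 5*U (S(U) = 8 - ((U² + 4*U) + (U + 0)) = 8 - ((U² + 4*U) + U) = 8 - (U² + 5*U) = 8 + (-U² - 5*U) = 8 - U² - 5*U)
(18*S(-4))*32 = (18*(8 - 1*(-4)² - 5*(-4)))*32 = (18*(8 - 1*16 + 20))*32 = (18*(8 - 16 + 20))*32 = (18*12)*32 = 216*32 = 6912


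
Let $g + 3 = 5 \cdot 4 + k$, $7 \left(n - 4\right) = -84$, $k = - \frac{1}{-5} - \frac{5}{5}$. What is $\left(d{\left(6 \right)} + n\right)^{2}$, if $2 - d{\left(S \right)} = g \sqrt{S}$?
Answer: $\frac{40266}{25} + \frac{972 \sqrt{6}}{5} \approx 2086.8$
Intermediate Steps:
$k = - \frac{4}{5}$ ($k = \left(-1\right) \left(- \frac{1}{5}\right) - 1 = \frac{1}{5} - 1 = - \frac{4}{5} \approx -0.8$)
$n = -8$ ($n = 4 + \frac{1}{7} \left(-84\right) = 4 - 12 = -8$)
$g = \frac{81}{5}$ ($g = -3 + \left(5 \cdot 4 - \frac{4}{5}\right) = -3 + \left(20 - \frac{4}{5}\right) = -3 + \frac{96}{5} = \frac{81}{5} \approx 16.2$)
$d{\left(S \right)} = 2 - \frac{81 \sqrt{S}}{5}$
$\left(d{\left(6 \right)} + n\right)^{2} = \left(\left(2 - \frac{81 \sqrt{6}}{5}\right) - 8\right)^{2} = \left(-6 - \frac{81 \sqrt{6}}{5}\right)^{2}$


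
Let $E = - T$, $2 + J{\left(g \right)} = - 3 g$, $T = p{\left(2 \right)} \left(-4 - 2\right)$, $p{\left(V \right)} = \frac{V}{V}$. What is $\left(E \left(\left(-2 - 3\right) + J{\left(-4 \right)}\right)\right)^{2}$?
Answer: $900$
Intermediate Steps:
$p{\left(V \right)} = 1$
$T = -6$ ($T = 1 \left(-4 - 2\right) = 1 \left(-6\right) = -6$)
$J{\left(g \right)} = -2 - 3 g$
$E = 6$ ($E = \left(-1\right) \left(-6\right) = 6$)
$\left(E \left(\left(-2 - 3\right) + J{\left(-4 \right)}\right)\right)^{2} = \left(6 \left(\left(-2 - 3\right) - -10\right)\right)^{2} = \left(6 \left(-5 + \left(-2 + 12\right)\right)\right)^{2} = \left(6 \left(-5 + 10\right)\right)^{2} = \left(6 \cdot 5\right)^{2} = 30^{2} = 900$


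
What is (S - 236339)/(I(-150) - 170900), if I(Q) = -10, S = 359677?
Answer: -61669/85455 ≈ -0.72165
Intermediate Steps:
(S - 236339)/(I(-150) - 170900) = (359677 - 236339)/(-10 - 170900) = 123338/(-170910) = 123338*(-1/170910) = -61669/85455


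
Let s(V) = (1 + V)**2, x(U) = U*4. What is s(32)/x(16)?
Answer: 1089/64 ≈ 17.016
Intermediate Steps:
x(U) = 4*U
s(32)/x(16) = (1 + 32)**2/((4*16)) = 33**2/64 = 1089*(1/64) = 1089/64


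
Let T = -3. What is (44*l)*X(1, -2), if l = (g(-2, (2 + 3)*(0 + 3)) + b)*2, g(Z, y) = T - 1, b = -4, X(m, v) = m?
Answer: -704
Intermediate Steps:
g(Z, y) = -4 (g(Z, y) = -3 - 1 = -4)
l = -16 (l = (-4 - 4)*2 = -8*2 = -16)
(44*l)*X(1, -2) = (44*(-16))*1 = -704*1 = -704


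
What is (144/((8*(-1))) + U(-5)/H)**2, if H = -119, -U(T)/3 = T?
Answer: 4652649/14161 ≈ 328.55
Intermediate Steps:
U(T) = -3*T
(144/((8*(-1))) + U(-5)/H)**2 = (144/((8*(-1))) - 3*(-5)/(-119))**2 = (144/(-8) + 15*(-1/119))**2 = (144*(-1/8) - 15/119)**2 = (-18 - 15/119)**2 = (-2157/119)**2 = 4652649/14161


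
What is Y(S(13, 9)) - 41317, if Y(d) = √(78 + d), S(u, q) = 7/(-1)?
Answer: -41317 + √71 ≈ -41309.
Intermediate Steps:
S(u, q) = -7 (S(u, q) = 7*(-1) = -7)
Y(S(13, 9)) - 41317 = √(78 - 7) - 41317 = √71 - 41317 = -41317 + √71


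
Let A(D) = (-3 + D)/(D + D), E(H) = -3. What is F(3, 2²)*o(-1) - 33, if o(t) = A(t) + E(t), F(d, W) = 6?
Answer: -39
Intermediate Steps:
A(D) = (-3 + D)/(2*D) (A(D) = (-3 + D)/((2*D)) = (-3 + D)*(1/(2*D)) = (-3 + D)/(2*D))
o(t) = -3 + (-3 + t)/(2*t) (o(t) = (-3 + t)/(2*t) - 3 = -3 + (-3 + t)/(2*t))
F(3, 2²)*o(-1) - 33 = 6*((½)*(-3 - 5*(-1))/(-1)) - 33 = 6*((½)*(-1)*(-3 + 5)) - 33 = 6*((½)*(-1)*2) - 33 = 6*(-1) - 33 = -6 - 33 = -39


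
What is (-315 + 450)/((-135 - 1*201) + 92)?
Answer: -135/244 ≈ -0.55328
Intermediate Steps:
(-315 + 450)/((-135 - 1*201) + 92) = 135/((-135 - 201) + 92) = 135/(-336 + 92) = 135/(-244) = 135*(-1/244) = -135/244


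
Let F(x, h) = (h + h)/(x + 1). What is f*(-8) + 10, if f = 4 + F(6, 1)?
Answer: -170/7 ≈ -24.286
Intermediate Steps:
F(x, h) = 2*h/(1 + x) (F(x, h) = (2*h)/(1 + x) = 2*h/(1 + x))
f = 30/7 (f = 4 + 2*1/(1 + 6) = 4 + 2*1/7 = 4 + 2*1*(1/7) = 4 + 2/7 = 30/7 ≈ 4.2857)
f*(-8) + 10 = (30/7)*(-8) + 10 = -240/7 + 10 = -170/7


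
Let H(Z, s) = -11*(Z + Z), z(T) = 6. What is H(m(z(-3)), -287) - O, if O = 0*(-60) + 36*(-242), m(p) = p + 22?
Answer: 8096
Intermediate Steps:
m(p) = 22 + p
H(Z, s) = -22*Z
O = -8712 (O = 0 - 8712 = -8712)
H(m(z(-3)), -287) - O = -22*(22 + 6) - 1*(-8712) = -22*28 + 8712 = -616 + 8712 = 8096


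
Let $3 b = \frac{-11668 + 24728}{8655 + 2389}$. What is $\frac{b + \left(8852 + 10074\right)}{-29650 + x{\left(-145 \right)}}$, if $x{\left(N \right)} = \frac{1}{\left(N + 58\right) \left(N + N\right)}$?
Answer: $- \frac{1318413186430}{2065419886739} \approx -0.63833$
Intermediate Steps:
$x{\left(N \right)} = \frac{1}{2 N \left(58 + N\right)}$ ($x{\left(N \right)} = \frac{1}{\left(58 + N\right) 2 N} = \frac{\frac{1}{2} \frac{1}{N}}{58 + N} = \frac{1}{2 N \left(58 + N\right)}$)
$b = \frac{3265}{8283}$ ($b = \frac{\left(-11668 + 24728\right) \frac{1}{8655 + 2389}}{3} = \frac{13060 \cdot \frac{1}{11044}}{3} = \frac{1}{3} \cdot \frac{3265}{2761} = \frac{3265}{8283} \approx 0.39418$)
$\frac{b + \left(8852 + 10074\right)}{-29650 + x{\left(-145 \right)}} = \frac{\frac{3265}{8283} + \left(8852 + 10074\right)}{-29650 + \frac{1}{2 \left(-145\right) \left(58 - 145\right)}} = \frac{\frac{3265}{8283} + 18926}{-29650 + \frac{1}{2} \left(- \frac{1}{145}\right) \frac{1}{-87}} = \frac{156767323}{8283 \left(-29650 + \frac{1}{2} \left(- \frac{1}{145}\right) \left(- \frac{1}{87}\right)\right)} = \frac{156767323}{8283 \left(-29650 + \frac{1}{25230}\right)} = \frac{156767323}{8283 \left(- \frac{748069499}{25230}\right)} = \frac{156767323}{8283} \left(- \frac{25230}{748069499}\right) = - \frac{1318413186430}{2065419886739}$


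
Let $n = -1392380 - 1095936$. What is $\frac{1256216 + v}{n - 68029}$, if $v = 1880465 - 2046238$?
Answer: $- \frac{363481}{852115} \approx -0.42656$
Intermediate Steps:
$n = -2488316$
$v = -165773$
$\frac{1256216 + v}{n - 68029} = \frac{1256216 - 165773}{-2488316 - 68029} = \frac{1090443}{-2556345} = 1090443 \left(- \frac{1}{2556345}\right) = - \frac{363481}{852115}$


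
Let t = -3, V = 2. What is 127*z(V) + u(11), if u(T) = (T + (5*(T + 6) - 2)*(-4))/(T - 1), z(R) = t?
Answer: -4131/10 ≈ -413.10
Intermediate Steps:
z(R) = -3
u(T) = (-112 - 19*T)/(-1 + T) (u(T) = (T + (5*(6 + T) - 2)*(-4))/(-1 + T) = (T + ((30 + 5*T) - 2)*(-4))/(-1 + T) = (T + (28 + 5*T)*(-4))/(-1 + T) = (T + (-112 - 20*T))/(-1 + T) = (-112 - 19*T)/(-1 + T))
127*z(V) + u(11) = 127*(-3) + (-112 - 19*11)/(-1 + 11) = -381 + (-112 - 209)/10 = -381 + (⅒)*(-321) = -381 - 321/10 = -4131/10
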